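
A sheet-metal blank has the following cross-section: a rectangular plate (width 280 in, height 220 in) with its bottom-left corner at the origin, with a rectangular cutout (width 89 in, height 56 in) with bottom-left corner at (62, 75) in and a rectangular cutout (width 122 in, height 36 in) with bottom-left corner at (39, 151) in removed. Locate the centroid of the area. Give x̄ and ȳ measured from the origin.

x̄ = 146.56 in, ȳ = 105.71 in

plate: A = 280 × 220 = 61600.00, centroid at (140.00, 110.00).
hole 1: A = −(89 × 56) = -4984.00, centroid at (106.50, 103.00).
hole 2: A = −(122 × 36) = -4392.00, centroid at (100.00, 169.00).
ΣA = 52224.00 in²
ΣAx̄ = (61600.00)(140.00) + (-4984.00)(106.50) + (-4392.00)(100.00) = 7654004.00 in³
ΣAȳ = (61600.00)(110.00) + (-4984.00)(103.00) + (-4392.00)(169.00) = 5520400.00 in³
x̄ = 7654004.00 / 52224.00 = 146.56 in
ȳ = 5520400.00 / 52224.00 = 105.71 in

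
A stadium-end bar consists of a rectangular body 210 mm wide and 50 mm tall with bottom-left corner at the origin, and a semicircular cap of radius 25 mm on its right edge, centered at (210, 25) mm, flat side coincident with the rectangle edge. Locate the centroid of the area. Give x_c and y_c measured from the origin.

rectangular body: A = 210 × 50 = 10500.00, centroid at (105.00, 25.00).
semicircular end: A = ½π·25² = 981.75, centroid at (220.61, 25.00).
ΣA = 11481.75 mm², ΣAx_c = 1319083.68 mm³, ΣAy_c = 287043.69 mm³.
x_c = 1319083.68/11481.75 = 114.89 mm; y_c = 287043.69/11481.75 = 25.00 mm.

x_c = 114.89 mm, y_c = 25.00 mm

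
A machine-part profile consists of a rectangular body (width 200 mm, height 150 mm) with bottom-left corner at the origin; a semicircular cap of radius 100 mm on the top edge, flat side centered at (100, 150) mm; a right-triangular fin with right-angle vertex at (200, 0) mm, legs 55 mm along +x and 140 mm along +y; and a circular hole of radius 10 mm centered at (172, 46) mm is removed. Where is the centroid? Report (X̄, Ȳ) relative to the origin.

Part | A | x̄ᵢ | ȳᵢ | A·x̄ᵢ | A·ȳᵢ
rectangular body | 30000.00 | 100.00 | 75.00 | 3000000.00 | 2250000.00
semicircular top | 15707.96 | 100.00 | 192.44 | 1570796.33 | 3022861.16
triangular fin | 3850.00 | 218.33 | 46.67 | 840583.33 | 179666.67
hole | -314.16 | 172.00 | 46.00 | -54035.39 | -14451.33
Σ | 49243.80 |  |  | 5357344.27 | 5438076.50
X̄ = 5357344.27 / 49243.80 = 108.79 mm
Ȳ = 5438076.50 / 49243.80 = 110.43 mm

X̄ = 108.79 mm, Ȳ = 110.43 mm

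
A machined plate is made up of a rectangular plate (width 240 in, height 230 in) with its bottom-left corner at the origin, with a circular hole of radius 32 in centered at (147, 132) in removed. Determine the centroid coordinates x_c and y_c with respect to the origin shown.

x_c = 118.33 in, y_c = 113.95 in

plate: A = 240 × 230 = 55200.00, centroid at (120.00, 115.00).
hole: A = −π·32² = -3216.99, centroid at (147.00, 132.00).
ΣA = 51983.01 in², ΣAx_c = 6151102.34 in³, ΣAy_c = 5923357.20 in³.
x_c = 6151102.34/51983.01 = 118.33 in; y_c = 5923357.20/51983.01 = 113.95 in.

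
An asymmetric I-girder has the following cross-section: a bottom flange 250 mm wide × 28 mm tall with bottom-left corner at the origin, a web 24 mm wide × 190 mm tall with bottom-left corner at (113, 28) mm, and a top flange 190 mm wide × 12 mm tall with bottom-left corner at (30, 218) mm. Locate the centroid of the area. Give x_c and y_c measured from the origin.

bottom flange: A = 250 × 28 = 7000.00, centroid at (125.00, 14.00).
web: A = 24 × 190 = 4560.00, centroid at (125.00, 123.00).
top flange: A = 190 × 12 = 2280.00, centroid at (125.00, 224.00).
ΣA = 13840.00 mm², ΣAx_c = 1730000.00 mm³, ΣAy_c = 1169600.00 mm³.
x_c = 1730000.00/13840.00 = 125.00 mm; y_c = 1169600.00/13840.00 = 84.51 mm.

x_c = 125.00 mm, y_c = 84.51 mm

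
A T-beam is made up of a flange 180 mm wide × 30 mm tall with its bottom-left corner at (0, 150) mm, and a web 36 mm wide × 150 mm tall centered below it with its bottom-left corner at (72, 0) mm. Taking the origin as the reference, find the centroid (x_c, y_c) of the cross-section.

x_c = 90.00 mm, y_c = 120.00 mm

web: A = 36 × 150 = 5400.00, centroid at (90.00, 75.00).
flange: A = 180 × 30 = 5400.00, centroid at (90.00, 165.00).
ΣA = 10800.00 mm², ΣAx_c = 972000.00 mm³, ΣAy_c = 1296000.00 mm³.
x_c = 972000.00/10800.00 = 90.00 mm; y_c = 1296000.00/10800.00 = 120.00 mm.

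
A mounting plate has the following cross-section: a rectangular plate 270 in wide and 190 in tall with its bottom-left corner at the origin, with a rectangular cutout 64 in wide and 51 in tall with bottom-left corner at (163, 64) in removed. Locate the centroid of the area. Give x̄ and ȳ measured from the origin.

plate: A = 270 × 190 = 51300.00, centroid at (135.00, 95.00).
hole: A = −(64 × 51) = -3264.00, centroid at (195.00, 89.50).
ΣA = 48036.00 in²
ΣAx̄ = (51300.00)(135.00) + (-3264.00)(195.00) = 6289020.00 in³
ΣAȳ = (51300.00)(95.00) + (-3264.00)(89.50) = 4581372.00 in³
x̄ = 6289020.00 / 48036.00 = 130.92 in
ȳ = 4581372.00 / 48036.00 = 95.37 in

x̄ = 130.92 in, ȳ = 95.37 in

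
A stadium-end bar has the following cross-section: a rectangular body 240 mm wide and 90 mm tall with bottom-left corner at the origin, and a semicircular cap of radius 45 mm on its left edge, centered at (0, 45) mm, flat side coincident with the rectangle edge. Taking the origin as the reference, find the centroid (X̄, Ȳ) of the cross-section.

X̄ = 102.15 mm, Ȳ = 45.00 mm

Part | A | x̄ᵢ | ȳᵢ | A·x̄ᵢ | A·ȳᵢ
rectangular body | 21600.00 | 120.00 | 45.00 | 2592000.00 | 972000.00
semicircular end | 3180.86 | -19.10 | 45.00 | -60750.00 | 143138.82
Σ | 24780.86 |  |  | 2531250.00 | 1115138.82
X̄ = 2531250.00 / 24780.86 = 102.15 mm
Ȳ = 1115138.82 / 24780.86 = 45.00 mm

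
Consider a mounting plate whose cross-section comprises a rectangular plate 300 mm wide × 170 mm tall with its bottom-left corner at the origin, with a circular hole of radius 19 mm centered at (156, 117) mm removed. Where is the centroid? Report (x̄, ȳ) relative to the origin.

plate: A = 300 × 170 = 51000.00, centroid at (150.00, 85.00).
hole: A = −π·19² = -1134.11, centroid at (156.00, 117.00).
ΣA = 49865.89 mm²
ΣAx̄ = (51000.00)(150.00) + (-1134.11)(156.00) = 7473078.07 mm³
ΣAȳ = (51000.00)(85.00) + (-1134.11)(117.00) = 4202308.55 mm³
x̄ = 7473078.07 / 49865.89 = 149.86 mm
ȳ = 4202308.55 / 49865.89 = 84.27 mm

x̄ = 149.86 mm, ȳ = 84.27 mm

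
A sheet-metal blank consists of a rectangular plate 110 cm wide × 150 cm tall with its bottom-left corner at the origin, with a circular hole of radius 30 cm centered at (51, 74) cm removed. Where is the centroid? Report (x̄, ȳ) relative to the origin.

x̄ = 55.83 cm, ȳ = 75.21 cm

Part | A | x̄ᵢ | ȳᵢ | A·x̄ᵢ | A·ȳᵢ
plate | 16500.00 | 55.00 | 75.00 | 907500.00 | 1237500.00
hole | -2827.43 | 51.00 | 74.00 | -144199.10 | -209230.07
Σ | 13672.57 |  |  | 763300.90 | 1028269.93
x̄ = 763300.90 / 13672.57 = 55.83 cm
ȳ = 1028269.93 / 13672.57 = 75.21 cm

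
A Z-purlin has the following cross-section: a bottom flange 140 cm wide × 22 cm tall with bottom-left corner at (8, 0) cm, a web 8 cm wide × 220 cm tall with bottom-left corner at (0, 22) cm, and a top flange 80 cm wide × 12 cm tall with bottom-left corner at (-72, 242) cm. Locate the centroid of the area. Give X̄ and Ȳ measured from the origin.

Part | A | x̄ᵢ | ȳᵢ | A·x̄ᵢ | A·ȳᵢ
bottom flange | 3080.00 | 78.00 | 11.00 | 240240.00 | 33880.00
web | 1760.00 | 4.00 | 132.00 | 7040.00 | 232320.00
top flange | 960.00 | -32.00 | 248.00 | -30720.00 | 238080.00
Σ | 5800.00 |  |  | 216560.00 | 504280.00
X̄ = 216560.00 / 5800.00 = 37.34 cm
Ȳ = 504280.00 / 5800.00 = 86.94 cm

X̄ = 37.34 cm, Ȳ = 86.94 cm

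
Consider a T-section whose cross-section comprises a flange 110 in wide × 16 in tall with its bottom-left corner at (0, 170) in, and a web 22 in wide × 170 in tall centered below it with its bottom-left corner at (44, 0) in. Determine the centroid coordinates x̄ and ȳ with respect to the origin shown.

Part | A | x̄ᵢ | ȳᵢ | A·x̄ᵢ | A·ȳᵢ
web | 3740.00 | 55.00 | 85.00 | 205700.00 | 317900.00
flange | 1760.00 | 55.00 | 178.00 | 96800.00 | 313280.00
Σ | 5500.00 |  |  | 302500.00 | 631180.00
x̄ = 302500.00 / 5500.00 = 55.00 in
ȳ = 631180.00 / 5500.00 = 114.76 in

x̄ = 55.00 in, ȳ = 114.76 in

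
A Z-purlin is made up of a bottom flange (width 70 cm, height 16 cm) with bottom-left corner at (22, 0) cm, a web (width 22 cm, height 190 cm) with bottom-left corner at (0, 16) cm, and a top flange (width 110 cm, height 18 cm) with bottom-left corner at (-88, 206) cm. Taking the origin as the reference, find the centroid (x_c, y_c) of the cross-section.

x_c = 6.11 cm, y_c = 123.44 cm

bottom flange: A = 70 × 16 = 1120.00, centroid at (57.00, 8.00).
web: A = 22 × 190 = 4180.00, centroid at (11.00, 111.00).
top flange: A = 110 × 18 = 1980.00, centroid at (-33.00, 215.00).
ΣA = 7280.00 cm², ΣAx_c = 44480.00 cm³, ΣAy_c = 898640.00 cm³.
x_c = 44480.00/7280.00 = 6.11 cm; y_c = 898640.00/7280.00 = 123.44 cm.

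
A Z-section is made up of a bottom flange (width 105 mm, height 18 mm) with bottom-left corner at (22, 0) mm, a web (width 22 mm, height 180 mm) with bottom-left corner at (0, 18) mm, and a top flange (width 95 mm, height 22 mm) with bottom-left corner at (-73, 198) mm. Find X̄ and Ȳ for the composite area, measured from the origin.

X̄ = 16.51 mm, Ȳ = 111.02 mm

Part | A | x̄ᵢ | ȳᵢ | A·x̄ᵢ | A·ȳᵢ
bottom flange | 1890.00 | 74.50 | 9.00 | 140805.00 | 17010.00
web | 3960.00 | 11.00 | 108.00 | 43560.00 | 427680.00
top flange | 2090.00 | -25.50 | 209.00 | -53295.00 | 436810.00
Σ | 7940.00 |  |  | 131070.00 | 881500.00
X̄ = 131070.00 / 7940.00 = 16.51 mm
Ȳ = 881500.00 / 7940.00 = 111.02 mm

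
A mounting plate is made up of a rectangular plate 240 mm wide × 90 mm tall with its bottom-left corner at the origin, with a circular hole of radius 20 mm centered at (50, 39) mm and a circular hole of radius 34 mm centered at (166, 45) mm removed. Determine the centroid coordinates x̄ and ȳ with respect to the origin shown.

Part | A | x̄ᵢ | ȳᵢ | A·x̄ᵢ | A·ȳᵢ
plate | 21600.00 | 120.00 | 45.00 | 2592000.00 | 972000.00
hole 1 | -1256.64 | 50.00 | 39.00 | -62831.85 | -49008.85
hole 2 | -3631.68 | 166.00 | 45.00 | -602859.06 | -163425.65
Σ | 16711.68 |  |  | 1926309.08 | 759565.50
x̄ = 1926309.08 / 16711.68 = 115.27 mm
ȳ = 759565.50 / 16711.68 = 45.45 mm

x̄ = 115.27 mm, ȳ = 45.45 mm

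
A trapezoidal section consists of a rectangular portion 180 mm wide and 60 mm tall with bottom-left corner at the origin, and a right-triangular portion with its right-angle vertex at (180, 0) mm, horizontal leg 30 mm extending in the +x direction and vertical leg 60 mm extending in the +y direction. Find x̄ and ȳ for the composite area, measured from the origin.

rectangular portion: A = 180 × 60 = 10800.00, centroid at (90.00, 30.00).
triangular portion: A = ½·30·60 = 900.00, centroid at (190.00, 20.00).
ΣA = 11700.00 mm²
ΣAx̄ = (10800.00)(90.00) + (900.00)(190.00) = 1143000.00 mm³
ΣAȳ = (10800.00)(30.00) + (900.00)(20.00) = 342000.00 mm³
x̄ = 1143000.00 / 11700.00 = 97.69 mm
ȳ = 342000.00 / 11700.00 = 29.23 mm

x̄ = 97.69 mm, ȳ = 29.23 mm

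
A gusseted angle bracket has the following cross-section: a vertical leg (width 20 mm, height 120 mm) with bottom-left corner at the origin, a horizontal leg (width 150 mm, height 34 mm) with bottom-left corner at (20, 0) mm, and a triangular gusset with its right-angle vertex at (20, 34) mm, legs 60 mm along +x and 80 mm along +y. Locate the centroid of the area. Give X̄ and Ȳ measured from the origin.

vertical leg: A = 20 × 120 = 2400.00, centroid at (10.00, 60.00).
horizontal leg: A = 150 × 34 = 5100.00, centroid at (95.00, 17.00).
gusset: A = ½·60·80 = 2400.00, centroid at (40.00, 60.67).
ΣA = 9900.00 mm²
ΣAX̄ = (2400.00)(10.00) + (5100.00)(95.00) + (2400.00)(40.00) = 604500.00 mm³
ΣAȲ = (2400.00)(60.00) + (5100.00)(17.00) + (2400.00)(60.67) = 376300.00 mm³
X̄ = 604500.00 / 9900.00 = 61.06 mm
Ȳ = 376300.00 / 9900.00 = 38.01 mm

X̄ = 61.06 mm, Ȳ = 38.01 mm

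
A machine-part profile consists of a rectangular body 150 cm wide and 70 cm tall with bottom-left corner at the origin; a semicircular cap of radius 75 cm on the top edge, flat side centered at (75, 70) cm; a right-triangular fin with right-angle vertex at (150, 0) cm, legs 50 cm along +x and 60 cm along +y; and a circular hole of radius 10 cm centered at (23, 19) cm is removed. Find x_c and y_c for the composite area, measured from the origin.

x_c = 82.50 cm, y_c = 62.92 cm

rectangular body: A = 150 × 70 = 10500.00, centroid at (75.00, 35.00).
semicircular top: A = ½π·75² = 8835.73, centroid at (75.00, 101.83).
triangular fin: A = ½·50·60 = 1500.00, centroid at (166.67, 20.00).
hole: A = −π·10² = -314.16, centroid at (23.00, 19.00).
ΣA = 20521.57 cm², ΣAx_c = 1692954.04 cm³, ΣAy_c = 1291282.03 cm³.
x_c = 1692954.04/20521.57 = 82.50 cm; y_c = 1291282.03/20521.57 = 62.92 cm.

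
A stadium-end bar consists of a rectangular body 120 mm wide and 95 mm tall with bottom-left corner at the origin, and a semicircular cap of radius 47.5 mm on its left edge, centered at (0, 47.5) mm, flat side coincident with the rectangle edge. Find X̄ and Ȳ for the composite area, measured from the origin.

rectangular body: A = 120 × 95 = 11400.00, centroid at (60.00, 47.50).
semicircular end: A = ½π·47.5² = 3544.11, centroid at (-20.16, 47.50).
ΣA = 14944.11 mm²
ΣAX̄ = (11400.00)(60.00) + (3544.11)(-20.16) = 612552.08 mm³
ΣAȲ = (11400.00)(47.50) + (3544.11)(47.50) = 709845.19 mm³
X̄ = 612552.08 / 14944.11 = 40.99 mm
Ȳ = 709845.19 / 14944.11 = 47.50 mm

X̄ = 40.99 mm, Ȳ = 47.50 mm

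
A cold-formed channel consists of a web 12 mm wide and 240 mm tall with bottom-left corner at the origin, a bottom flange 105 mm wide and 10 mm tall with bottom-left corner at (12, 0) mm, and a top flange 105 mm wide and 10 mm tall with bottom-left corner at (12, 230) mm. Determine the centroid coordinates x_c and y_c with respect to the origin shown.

x_c = 30.67 mm, y_c = 120.00 mm

web: A = 12 × 240 = 2880.00, centroid at (6.00, 120.00).
bottom flange: A = 105 × 10 = 1050.00, centroid at (64.50, 5.00).
top flange: A = 105 × 10 = 1050.00, centroid at (64.50, 235.00).
ΣA = 4980.00 mm², ΣAx_c = 152730.00 mm³, ΣAy_c = 597600.00 mm³.
x_c = 152730.00/4980.00 = 30.67 mm; y_c = 597600.00/4980.00 = 120.00 mm.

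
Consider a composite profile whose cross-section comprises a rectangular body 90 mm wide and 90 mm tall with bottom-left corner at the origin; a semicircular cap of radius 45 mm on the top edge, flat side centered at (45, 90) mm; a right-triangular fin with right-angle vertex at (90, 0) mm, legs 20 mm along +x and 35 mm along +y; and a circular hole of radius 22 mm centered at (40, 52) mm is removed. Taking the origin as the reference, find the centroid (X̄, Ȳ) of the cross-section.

rectangular body: A = 90 × 90 = 8100.00, centroid at (45.00, 45.00).
semicircular top: A = ½π·45² = 3180.86, centroid at (45.00, 109.10).
triangular fin: A = ½·20·35 = 350.00, centroid at (96.67, 11.67).
hole: A = −π·22² = -1520.53, centroid at (40.00, 52.00).
ΣA = 10110.33 mm²
ΣAX̄ = (8100.00)(45.00) + (3180.86)(45.00) + (350.00)(96.67) + (-1520.53)(40.00) = 480650.91 mm³
ΣAȲ = (8100.00)(45.00) + (3180.86)(109.10) + (350.00)(11.67) + (-1520.53)(52.00) = 636543.36 mm³
X̄ = 480650.91 / 10110.33 = 47.54 mm
Ȳ = 636543.36 / 10110.33 = 62.96 mm

X̄ = 47.54 mm, Ȳ = 62.96 mm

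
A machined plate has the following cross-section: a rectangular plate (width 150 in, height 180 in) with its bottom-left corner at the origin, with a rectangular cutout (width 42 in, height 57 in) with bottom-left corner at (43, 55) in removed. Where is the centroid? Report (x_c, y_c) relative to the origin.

plate: A = 150 × 180 = 27000.00, centroid at (75.00, 90.00).
hole: A = −(42 × 57) = -2394.00, centroid at (64.00, 83.50).
ΣA = 24606.00 in²
ΣAx_c = (27000.00)(75.00) + (-2394.00)(64.00) = 1871784.00 in³
ΣAy_c = (27000.00)(90.00) + (-2394.00)(83.50) = 2230101.00 in³
x_c = 1871784.00 / 24606.00 = 76.07 in
y_c = 2230101.00 / 24606.00 = 90.63 in

x_c = 76.07 in, y_c = 90.63 in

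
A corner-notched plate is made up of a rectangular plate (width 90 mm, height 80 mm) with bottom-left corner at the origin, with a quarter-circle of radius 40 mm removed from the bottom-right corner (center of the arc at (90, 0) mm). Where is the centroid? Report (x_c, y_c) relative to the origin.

x_c = 39.07 mm, y_c = 44.87 mm

plate: A = 90 × 80 = 7200.00, centroid at (45.00, 40.00).
removed quarter-circle: A = −¼π·40² = -1256.64, centroid at (73.02, 16.98).
ΣA = 5943.36 mm²
ΣAx_c = (7200.00)(45.00) + (-1256.64)(73.02) = 232236.00 mm³
ΣAy_c = (7200.00)(40.00) + (-1256.64)(16.98) = 266666.67 mm³
x_c = 232236.00 / 5943.36 = 39.07 mm
y_c = 266666.67 / 5943.36 = 44.87 mm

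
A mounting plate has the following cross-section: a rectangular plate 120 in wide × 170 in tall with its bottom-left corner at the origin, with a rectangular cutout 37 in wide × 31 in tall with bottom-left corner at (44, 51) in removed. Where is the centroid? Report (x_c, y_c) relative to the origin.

Part | A | x̄ᵢ | ȳᵢ | A·x̄ᵢ | A·ȳᵢ
plate | 20400.00 | 60.00 | 85.00 | 1224000.00 | 1734000.00
hole | -1147.00 | 62.50 | 66.50 | -71687.50 | -76275.50
Σ | 19253.00 |  |  | 1152312.50 | 1657724.50
x_c = 1152312.50 / 19253.00 = 59.85 in
y_c = 1657724.50 / 19253.00 = 86.10 in

x_c = 59.85 in, y_c = 86.10 in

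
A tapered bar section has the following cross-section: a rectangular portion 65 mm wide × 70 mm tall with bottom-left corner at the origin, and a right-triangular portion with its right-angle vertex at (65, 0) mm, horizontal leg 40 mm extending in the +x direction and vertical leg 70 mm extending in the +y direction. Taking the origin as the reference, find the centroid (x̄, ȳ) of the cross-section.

x̄ = 43.28 mm, ȳ = 32.25 mm

rectangular portion: A = 65 × 70 = 4550.00, centroid at (32.50, 35.00).
triangular portion: A = ½·40·70 = 1400.00, centroid at (78.33, 23.33).
ΣA = 5950.00 mm², ΣAx̄ = 257541.67 mm³, ΣAȳ = 191916.67 mm³.
x̄ = 257541.67/5950.00 = 43.28 mm; ȳ = 191916.67/5950.00 = 32.25 mm.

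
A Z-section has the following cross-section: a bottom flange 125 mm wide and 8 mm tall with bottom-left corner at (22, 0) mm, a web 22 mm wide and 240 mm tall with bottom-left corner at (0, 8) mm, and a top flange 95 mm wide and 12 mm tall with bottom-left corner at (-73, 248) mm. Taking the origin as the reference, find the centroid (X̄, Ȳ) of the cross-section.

X̄ = 15.30 mm, Ȳ = 130.65 mm

Part | A | x̄ᵢ | ȳᵢ | A·x̄ᵢ | A·ȳᵢ
bottom flange | 1000.00 | 84.50 | 4.00 | 84500.00 | 4000.00
web | 5280.00 | 11.00 | 128.00 | 58080.00 | 675840.00
top flange | 1140.00 | -25.50 | 254.00 | -29070.00 | 289560.00
Σ | 7420.00 |  |  | 113510.00 | 969400.00
X̄ = 113510.00 / 7420.00 = 15.30 mm
Ȳ = 969400.00 / 7420.00 = 130.65 mm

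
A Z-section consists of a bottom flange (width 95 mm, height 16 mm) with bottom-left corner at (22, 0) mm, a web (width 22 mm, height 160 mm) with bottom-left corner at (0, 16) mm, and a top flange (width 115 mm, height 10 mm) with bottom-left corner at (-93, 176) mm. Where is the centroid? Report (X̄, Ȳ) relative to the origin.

X̄ = 16.73 mm, Ȳ = 90.18 mm

Part | A | x̄ᵢ | ȳᵢ | A·x̄ᵢ | A·ȳᵢ
bottom flange | 1520.00 | 69.50 | 8.00 | 105640.00 | 12160.00
web | 3520.00 | 11.00 | 96.00 | 38720.00 | 337920.00
top flange | 1150.00 | -35.50 | 181.00 | -40825.00 | 208150.00
Σ | 6190.00 |  |  | 103535.00 | 558230.00
X̄ = 103535.00 / 6190.00 = 16.73 mm
Ȳ = 558230.00 / 6190.00 = 90.18 mm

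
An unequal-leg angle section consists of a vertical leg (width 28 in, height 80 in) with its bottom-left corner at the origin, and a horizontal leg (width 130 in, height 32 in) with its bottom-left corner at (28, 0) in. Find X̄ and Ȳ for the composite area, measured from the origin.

X̄ = 65.35 in, Ȳ = 24.40 in

vertical leg: A = 28 × 80 = 2240.00, centroid at (14.00, 40.00).
horizontal leg: A = 130 × 32 = 4160.00, centroid at (93.00, 16.00).
ΣA = 6400.00 in², ΣAX̄ = 418240.00 in³, ΣAȲ = 156160.00 in³.
X̄ = 418240.00/6400.00 = 65.35 in; Ȳ = 156160.00/6400.00 = 24.40 in.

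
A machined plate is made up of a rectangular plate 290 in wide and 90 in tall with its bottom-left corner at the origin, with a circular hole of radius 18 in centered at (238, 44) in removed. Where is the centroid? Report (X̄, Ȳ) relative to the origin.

X̄ = 141.23 in, Ȳ = 45.04 in

plate: A = 290 × 90 = 26100.00, centroid at (145.00, 45.00).
hole: A = −π·18² = -1017.88, centroid at (238.00, 44.00).
ΣA = 25082.12 in²
ΣAX̄ = (26100.00)(145.00) + (-1017.88)(238.00) = 3542245.51 in³
ΣAȲ = (26100.00)(45.00) + (-1017.88)(44.00) = 1129713.46 in³
X̄ = 3542245.51 / 25082.12 = 141.23 in
Ȳ = 1129713.46 / 25082.12 = 45.04 in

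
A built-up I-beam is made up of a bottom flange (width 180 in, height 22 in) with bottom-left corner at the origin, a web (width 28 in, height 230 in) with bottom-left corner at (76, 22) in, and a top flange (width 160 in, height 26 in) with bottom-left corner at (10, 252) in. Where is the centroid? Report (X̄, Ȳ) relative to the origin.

X̄ = 90.00 in, Ȳ = 139.30 in

bottom flange: A = 180 × 22 = 3960.00, centroid at (90.00, 11.00).
web: A = 28 × 230 = 6440.00, centroid at (90.00, 137.00).
top flange: A = 160 × 26 = 4160.00, centroid at (90.00, 265.00).
ΣA = 14560.00 in², ΣAX̄ = 1310400.00 in³, ΣAȲ = 2028240.00 in³.
X̄ = 1310400.00/14560.00 = 90.00 in; Ȳ = 2028240.00/14560.00 = 139.30 in.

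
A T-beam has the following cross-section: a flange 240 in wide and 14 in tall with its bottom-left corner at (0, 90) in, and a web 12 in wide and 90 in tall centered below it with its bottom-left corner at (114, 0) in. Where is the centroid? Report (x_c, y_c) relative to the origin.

x_c = 120.00 in, y_c = 84.35 in

web: A = 12 × 90 = 1080.00, centroid at (120.00, 45.00).
flange: A = 240 × 14 = 3360.00, centroid at (120.00, 97.00).
ΣA = 4440.00 in²
ΣAx_c = (1080.00)(120.00) + (3360.00)(120.00) = 532800.00 in³
ΣAy_c = (1080.00)(45.00) + (3360.00)(97.00) = 374520.00 in³
x_c = 532800.00 / 4440.00 = 120.00 in
y_c = 374520.00 / 4440.00 = 84.35 in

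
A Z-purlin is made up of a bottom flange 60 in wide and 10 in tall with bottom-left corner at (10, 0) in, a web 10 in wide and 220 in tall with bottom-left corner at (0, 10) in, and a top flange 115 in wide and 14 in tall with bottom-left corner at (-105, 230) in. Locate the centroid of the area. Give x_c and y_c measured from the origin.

x_c = -9.40 in, y_c = 147.07 in

Part | A | x̄ᵢ | ȳᵢ | A·x̄ᵢ | A·ȳᵢ
bottom flange | 600.00 | 40.00 | 5.00 | 24000.00 | 3000.00
web | 2200.00 | 5.00 | 120.00 | 11000.00 | 264000.00
top flange | 1610.00 | -47.50 | 237.00 | -76475.00 | 381570.00
Σ | 4410.00 |  |  | -41475.00 | 648570.00
x_c = -41475.00 / 4410.00 = -9.40 in
y_c = 648570.00 / 4410.00 = 147.07 in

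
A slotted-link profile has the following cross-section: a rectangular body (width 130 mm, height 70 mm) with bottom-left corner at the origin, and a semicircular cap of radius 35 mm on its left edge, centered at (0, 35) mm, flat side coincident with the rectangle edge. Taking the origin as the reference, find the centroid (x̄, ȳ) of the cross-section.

Part | A | x̄ᵢ | ȳᵢ | A·x̄ᵢ | A·ȳᵢ
rectangular body | 9100.00 | 65.00 | 35.00 | 591500.00 | 318500.00
semicircular end | 1924.23 | -14.85 | 35.00 | -28583.33 | 67347.89
Σ | 11024.23 |  |  | 562916.67 | 385847.89
x̄ = 562916.67 / 11024.23 = 51.06 mm
ȳ = 385847.89 / 11024.23 = 35.00 mm

x̄ = 51.06 mm, ȳ = 35.00 mm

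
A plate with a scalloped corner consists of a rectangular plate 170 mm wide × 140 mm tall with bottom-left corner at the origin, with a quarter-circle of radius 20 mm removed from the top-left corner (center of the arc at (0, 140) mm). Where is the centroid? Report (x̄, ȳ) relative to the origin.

plate: A = 170 × 140 = 23800.00, centroid at (85.00, 70.00).
removed quarter-circle: A = −¼π·20² = -314.16, centroid at (8.49, 131.51).
ΣA = 23485.84 mm²
ΣAx̄ = (23800.00)(85.00) + (-314.16)(8.49) = 2020333.33 mm³
ΣAȳ = (23800.00)(70.00) + (-314.16)(131.51) = 1624684.37 mm³
x̄ = 2020333.33 / 23485.84 = 86.02 mm
ȳ = 1624684.37 / 23485.84 = 69.18 mm

x̄ = 86.02 mm, ȳ = 69.18 mm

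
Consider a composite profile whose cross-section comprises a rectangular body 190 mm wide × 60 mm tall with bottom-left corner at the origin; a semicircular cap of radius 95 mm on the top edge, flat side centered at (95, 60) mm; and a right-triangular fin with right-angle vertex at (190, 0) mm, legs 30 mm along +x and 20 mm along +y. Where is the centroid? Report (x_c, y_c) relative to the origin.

rectangular body: A = 190 × 60 = 11400.00, centroid at (95.00, 30.00).
semicircular top: A = ½π·95² = 14176.44, centroid at (95.00, 100.32).
triangular fin: A = ½·30·20 = 300.00, centroid at (200.00, 6.67).
ΣA = 25876.44 mm²
ΣAx_c = (11400.00)(95.00) + (14176.44)(95.00) + (300.00)(200.00) = 2489761.50 mm³
ΣAy_c = (11400.00)(30.00) + (14176.44)(100.32) + (300.00)(6.67) = 1766169.54 mm³
x_c = 2489761.50 / 25876.44 = 96.22 mm
y_c = 1766169.54 / 25876.44 = 68.25 mm

x_c = 96.22 mm, y_c = 68.25 mm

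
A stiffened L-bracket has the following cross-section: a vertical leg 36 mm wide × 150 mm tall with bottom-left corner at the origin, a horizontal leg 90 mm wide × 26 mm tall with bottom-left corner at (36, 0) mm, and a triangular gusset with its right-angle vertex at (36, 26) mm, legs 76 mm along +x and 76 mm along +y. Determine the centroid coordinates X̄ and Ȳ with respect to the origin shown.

vertical leg: A = 36 × 150 = 5400.00, centroid at (18.00, 75.00).
horizontal leg: A = 90 × 26 = 2340.00, centroid at (81.00, 13.00).
gusset: A = ½·76·76 = 2888.00, centroid at (61.33, 51.33).
ΣA = 10628.00 mm², ΣAX̄ = 463870.67 mm³, ΣAȲ = 583670.67 mm³.
X̄ = 463870.67/10628.00 = 43.65 mm; Ȳ = 583670.67/10628.00 = 54.92 mm.

X̄ = 43.65 mm, Ȳ = 54.92 mm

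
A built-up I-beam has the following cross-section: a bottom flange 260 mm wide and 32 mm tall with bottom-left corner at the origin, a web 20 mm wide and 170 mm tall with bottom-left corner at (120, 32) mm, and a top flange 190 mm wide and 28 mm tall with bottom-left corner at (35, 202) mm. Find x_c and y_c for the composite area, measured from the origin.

bottom flange: A = 260 × 32 = 8320.00, centroid at (130.00, 16.00).
web: A = 20 × 170 = 3400.00, centroid at (130.00, 117.00).
top flange: A = 190 × 28 = 5320.00, centroid at (130.00, 216.00).
ΣA = 17040.00 mm²
ΣAx_c = (8320.00)(130.00) + (3400.00)(130.00) + (5320.00)(130.00) = 2215200.00 mm³
ΣAy_c = (8320.00)(16.00) + (3400.00)(117.00) + (5320.00)(216.00) = 1680040.00 mm³
x_c = 2215200.00 / 17040.00 = 130.00 mm
y_c = 1680040.00 / 17040.00 = 98.59 mm

x_c = 130.00 mm, y_c = 98.59 mm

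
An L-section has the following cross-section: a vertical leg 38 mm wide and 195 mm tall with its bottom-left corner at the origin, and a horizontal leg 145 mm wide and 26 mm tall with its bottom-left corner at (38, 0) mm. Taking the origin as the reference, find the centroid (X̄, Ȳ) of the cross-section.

X̄ = 49.85 mm, Ȳ = 69.01 mm

vertical leg: A = 38 × 195 = 7410.00, centroid at (19.00, 97.50).
horizontal leg: A = 145 × 26 = 3770.00, centroid at (110.50, 13.00).
ΣA = 11180.00 mm²
ΣAX̄ = (7410.00)(19.00) + (3770.00)(110.50) = 557375.00 mm³
ΣAȲ = (7410.00)(97.50) + (3770.00)(13.00) = 771485.00 mm³
X̄ = 557375.00 / 11180.00 = 49.85 mm
Ȳ = 771485.00 / 11180.00 = 69.01 mm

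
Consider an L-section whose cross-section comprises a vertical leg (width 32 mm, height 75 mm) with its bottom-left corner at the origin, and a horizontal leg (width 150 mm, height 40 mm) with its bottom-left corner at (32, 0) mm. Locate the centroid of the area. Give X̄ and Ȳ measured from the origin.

X̄ = 81.00 mm, Ȳ = 25.00 mm

Part | A | x̄ᵢ | ȳᵢ | A·x̄ᵢ | A·ȳᵢ
vertical leg | 2400.00 | 16.00 | 37.50 | 38400.00 | 90000.00
horizontal leg | 6000.00 | 107.00 | 20.00 | 642000.00 | 120000.00
Σ | 8400.00 |  |  | 680400.00 | 210000.00
X̄ = 680400.00 / 8400.00 = 81.00 mm
Ȳ = 210000.00 / 8400.00 = 25.00 mm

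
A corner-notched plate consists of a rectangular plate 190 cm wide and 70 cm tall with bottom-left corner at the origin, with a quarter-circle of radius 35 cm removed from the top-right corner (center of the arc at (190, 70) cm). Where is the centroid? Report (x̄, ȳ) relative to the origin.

plate: A = 190 × 70 = 13300.00, centroid at (95.00, 35.00).
removed quarter-circle: A = −¼π·35² = -962.11, centroid at (175.15, 55.15).
ΣA = 12337.89 cm², ΣAx̄ = 1094990.24 cm³, ΣAȳ = 412443.77 cm³.
x̄ = 1094990.24/12337.89 = 88.75 cm; ȳ = 412443.77/12337.89 = 33.43 cm.

x̄ = 88.75 cm, ȳ = 33.43 cm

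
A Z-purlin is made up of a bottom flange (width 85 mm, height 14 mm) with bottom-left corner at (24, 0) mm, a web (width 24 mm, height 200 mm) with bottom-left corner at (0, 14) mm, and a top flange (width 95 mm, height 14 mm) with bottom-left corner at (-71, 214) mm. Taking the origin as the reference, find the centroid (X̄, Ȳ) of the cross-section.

X̄ = 14.41 mm, Ȳ = 116.05 mm

bottom flange: A = 85 × 14 = 1190.00, centroid at (66.50, 7.00).
web: A = 24 × 200 = 4800.00, centroid at (12.00, 114.00).
top flange: A = 95 × 14 = 1330.00, centroid at (-23.50, 221.00).
ΣA = 7320.00 mm²
ΣAX̄ = (1190.00)(66.50) + (4800.00)(12.00) + (1330.00)(-23.50) = 105480.00 mm³
ΣAȲ = (1190.00)(7.00) + (4800.00)(114.00) + (1330.00)(221.00) = 849460.00 mm³
X̄ = 105480.00 / 7320.00 = 14.41 mm
Ȳ = 849460.00 / 7320.00 = 116.05 mm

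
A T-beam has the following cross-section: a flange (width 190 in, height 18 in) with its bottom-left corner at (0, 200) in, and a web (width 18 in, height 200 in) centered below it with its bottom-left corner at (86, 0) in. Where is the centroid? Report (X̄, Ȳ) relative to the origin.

X̄ = 95.00 in, Ȳ = 153.10 in

web: A = 18 × 200 = 3600.00, centroid at (95.00, 100.00).
flange: A = 190 × 18 = 3420.00, centroid at (95.00, 209.00).
ΣA = 7020.00 in²
ΣAX̄ = (3600.00)(95.00) + (3420.00)(95.00) = 666900.00 in³
ΣAȲ = (3600.00)(100.00) + (3420.00)(209.00) = 1074780.00 in³
X̄ = 666900.00 / 7020.00 = 95.00 in
Ȳ = 1074780.00 / 7020.00 = 153.10 in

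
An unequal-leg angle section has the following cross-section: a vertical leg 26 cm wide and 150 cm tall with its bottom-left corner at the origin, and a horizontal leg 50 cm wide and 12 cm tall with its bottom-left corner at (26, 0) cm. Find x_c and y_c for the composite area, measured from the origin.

vertical leg: A = 26 × 150 = 3900.00, centroid at (13.00, 75.00).
horizontal leg: A = 50 × 12 = 600.00, centroid at (51.00, 6.00).
ΣA = 4500.00 cm², ΣAx_c = 81300.00 cm³, ΣAy_c = 296100.00 cm³.
x_c = 81300.00/4500.00 = 18.07 cm; y_c = 296100.00/4500.00 = 65.80 cm.

x_c = 18.07 cm, y_c = 65.80 cm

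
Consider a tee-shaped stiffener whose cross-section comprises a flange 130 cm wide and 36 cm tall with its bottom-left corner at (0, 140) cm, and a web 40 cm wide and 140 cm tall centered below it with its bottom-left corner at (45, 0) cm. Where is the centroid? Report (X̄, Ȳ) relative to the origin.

X̄ = 65.00 cm, Ȳ = 110.06 cm

web: A = 40 × 140 = 5600.00, centroid at (65.00, 70.00).
flange: A = 130 × 36 = 4680.00, centroid at (65.00, 158.00).
ΣA = 10280.00 cm²
ΣAX̄ = (5600.00)(65.00) + (4680.00)(65.00) = 668200.00 cm³
ΣAȲ = (5600.00)(70.00) + (4680.00)(158.00) = 1131440.00 cm³
X̄ = 668200.00 / 10280.00 = 65.00 cm
Ȳ = 1131440.00 / 10280.00 = 110.06 cm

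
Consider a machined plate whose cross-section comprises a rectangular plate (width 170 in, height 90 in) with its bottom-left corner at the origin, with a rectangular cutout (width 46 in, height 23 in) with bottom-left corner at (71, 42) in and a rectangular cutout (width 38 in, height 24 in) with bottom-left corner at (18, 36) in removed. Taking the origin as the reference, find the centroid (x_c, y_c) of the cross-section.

x_c = 87.57 in, y_c = 44.12 in

plate: A = 170 × 90 = 15300.00, centroid at (85.00, 45.00).
hole 1: A = −(46 × 23) = -1058.00, centroid at (94.00, 53.50).
hole 2: A = −(38 × 24) = -912.00, centroid at (37.00, 48.00).
ΣA = 13330.00 in²
ΣAx_c = (15300.00)(85.00) + (-1058.00)(94.00) + (-912.00)(37.00) = 1167304.00 in³
ΣAy_c = (15300.00)(45.00) + (-1058.00)(53.50) + (-912.00)(48.00) = 588121.00 in³
x_c = 1167304.00 / 13330.00 = 87.57 in
y_c = 588121.00 / 13330.00 = 44.12 in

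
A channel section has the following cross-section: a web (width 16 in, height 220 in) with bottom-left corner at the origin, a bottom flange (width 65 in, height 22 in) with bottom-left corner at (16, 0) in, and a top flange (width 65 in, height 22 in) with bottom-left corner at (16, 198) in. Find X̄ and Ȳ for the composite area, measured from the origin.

Part | A | x̄ᵢ | ȳᵢ | A·x̄ᵢ | A·ȳᵢ
web | 3520.00 | 8.00 | 110.00 | 28160.00 | 387200.00
bottom flange | 1430.00 | 48.50 | 11.00 | 69355.00 | 15730.00
top flange | 1430.00 | 48.50 | 209.00 | 69355.00 | 298870.00
Σ | 6380.00 |  |  | 166870.00 | 701800.00
X̄ = 166870.00 / 6380.00 = 26.16 in
Ȳ = 701800.00 / 6380.00 = 110.00 in

X̄ = 26.16 in, Ȳ = 110.00 in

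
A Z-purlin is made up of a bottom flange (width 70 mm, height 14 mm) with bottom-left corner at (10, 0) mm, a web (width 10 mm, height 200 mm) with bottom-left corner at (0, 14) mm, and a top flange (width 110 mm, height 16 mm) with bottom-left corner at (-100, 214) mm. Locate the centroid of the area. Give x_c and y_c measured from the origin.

bottom flange: A = 70 × 14 = 980.00, centroid at (45.00, 7.00).
web: A = 10 × 200 = 2000.00, centroid at (5.00, 114.00).
top flange: A = 110 × 16 = 1760.00, centroid at (-45.00, 222.00).
ΣA = 4740.00 mm²
ΣAx_c = (980.00)(45.00) + (2000.00)(5.00) + (1760.00)(-45.00) = -25100.00 mm³
ΣAy_c = (980.00)(7.00) + (2000.00)(114.00) + (1760.00)(222.00) = 625580.00 mm³
x_c = -25100.00 / 4740.00 = -5.30 mm
y_c = 625580.00 / 4740.00 = 131.98 mm

x_c = -5.30 mm, y_c = 131.98 mm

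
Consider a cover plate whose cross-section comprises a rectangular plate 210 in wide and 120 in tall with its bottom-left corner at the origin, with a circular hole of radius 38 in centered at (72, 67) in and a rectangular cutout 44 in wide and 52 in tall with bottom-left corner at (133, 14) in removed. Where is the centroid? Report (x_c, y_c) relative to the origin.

plate: A = 210 × 120 = 25200.00, centroid at (105.00, 60.00).
hole 1: A = −π·38² = -4536.46, centroid at (72.00, 67.00).
hole 2: A = −(44 × 52) = -2288.00, centroid at (155.00, 40.00).
ΣA = 18375.54 in², ΣAx_c = 1964734.89 in³, ΣAy_c = 1116537.19 in³.
x_c = 1964734.89/18375.54 = 106.92 in; y_c = 1116537.19/18375.54 = 60.76 in.

x_c = 106.92 in, y_c = 60.76 in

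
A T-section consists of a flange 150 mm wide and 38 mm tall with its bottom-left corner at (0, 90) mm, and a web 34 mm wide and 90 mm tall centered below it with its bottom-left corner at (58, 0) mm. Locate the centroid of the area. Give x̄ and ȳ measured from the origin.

Part | A | x̄ᵢ | ȳᵢ | A·x̄ᵢ | A·ȳᵢ
web | 3060.00 | 75.00 | 45.00 | 229500.00 | 137700.00
flange | 5700.00 | 75.00 | 109.00 | 427500.00 | 621300.00
Σ | 8760.00 |  |  | 657000.00 | 759000.00
x̄ = 657000.00 / 8760.00 = 75.00 mm
ȳ = 759000.00 / 8760.00 = 86.64 mm

x̄ = 75.00 mm, ȳ = 86.64 mm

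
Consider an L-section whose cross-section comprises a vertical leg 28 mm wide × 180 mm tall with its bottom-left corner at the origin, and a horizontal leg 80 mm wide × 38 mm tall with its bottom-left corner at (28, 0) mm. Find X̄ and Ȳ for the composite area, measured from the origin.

X̄ = 34.32 mm, Ȳ = 63.29 mm

Part | A | x̄ᵢ | ȳᵢ | A·x̄ᵢ | A·ȳᵢ
vertical leg | 5040.00 | 14.00 | 90.00 | 70560.00 | 453600.00
horizontal leg | 3040.00 | 68.00 | 19.00 | 206720.00 | 57760.00
Σ | 8080.00 |  |  | 277280.00 | 511360.00
X̄ = 277280.00 / 8080.00 = 34.32 mm
Ȳ = 511360.00 / 8080.00 = 63.29 mm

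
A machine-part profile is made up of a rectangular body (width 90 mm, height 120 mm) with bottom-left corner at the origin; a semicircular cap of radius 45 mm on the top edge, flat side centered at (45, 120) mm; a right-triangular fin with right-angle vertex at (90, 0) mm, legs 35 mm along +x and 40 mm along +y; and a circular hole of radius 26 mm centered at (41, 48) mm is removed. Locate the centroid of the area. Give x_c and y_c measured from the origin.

x_c = 48.84 mm, y_c = 79.46 mm

Part | A | x̄ᵢ | ȳᵢ | A·x̄ᵢ | A·ȳᵢ
rectangular body | 10800.00 | 45.00 | 60.00 | 486000.00 | 648000.00
semicircular top | 3180.86 | 45.00 | 139.10 | 143138.82 | 442453.51
triangular fin | 700.00 | 101.67 | 13.33 | 71166.67 | 9333.33
hole | -2123.72 | 41.00 | 48.00 | -87072.38 | -101938.40
Σ | 12557.15 |  |  | 613233.10 | 997848.44
x_c = 613233.10 / 12557.15 = 48.84 mm
y_c = 997848.44 / 12557.15 = 79.46 mm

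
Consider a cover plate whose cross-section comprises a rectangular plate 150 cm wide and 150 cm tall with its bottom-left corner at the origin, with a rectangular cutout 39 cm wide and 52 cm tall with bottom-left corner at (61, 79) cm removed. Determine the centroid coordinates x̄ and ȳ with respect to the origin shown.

plate: A = 150 × 150 = 22500.00, centroid at (75.00, 75.00).
hole: A = −(39 × 52) = -2028.00, centroid at (80.50, 105.00).
ΣA = 20472.00 cm², ΣAx̄ = 1524246.00 cm³, ΣAȳ = 1474560.00 cm³.
x̄ = 1524246.00/20472.00 = 74.46 cm; ȳ = 1474560.00/20472.00 = 72.03 cm.

x̄ = 74.46 cm, ȳ = 72.03 cm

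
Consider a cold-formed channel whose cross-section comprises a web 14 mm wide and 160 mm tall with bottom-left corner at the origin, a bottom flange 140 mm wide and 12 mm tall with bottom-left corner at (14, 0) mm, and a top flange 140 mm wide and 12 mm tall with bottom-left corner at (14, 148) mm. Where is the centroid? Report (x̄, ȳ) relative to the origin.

x̄ = 53.20 mm, ȳ = 80.00 mm

web: A = 14 × 160 = 2240.00, centroid at (7.00, 80.00).
bottom flange: A = 140 × 12 = 1680.00, centroid at (84.00, 6.00).
top flange: A = 140 × 12 = 1680.00, centroid at (84.00, 154.00).
ΣA = 5600.00 mm², ΣAx̄ = 297920.00 mm³, ΣAȳ = 448000.00 mm³.
x̄ = 297920.00/5600.00 = 53.20 mm; ȳ = 448000.00/5600.00 = 80.00 mm.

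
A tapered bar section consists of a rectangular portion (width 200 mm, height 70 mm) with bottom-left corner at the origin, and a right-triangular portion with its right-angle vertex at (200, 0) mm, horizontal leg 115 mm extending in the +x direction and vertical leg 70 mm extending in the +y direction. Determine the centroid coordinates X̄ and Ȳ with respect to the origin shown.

rectangular portion: A = 200 × 70 = 14000.00, centroid at (100.00, 35.00).
triangular portion: A = ½·115·70 = 4025.00, centroid at (238.33, 23.33).
ΣA = 18025.00 mm²
ΣAX̄ = (14000.00)(100.00) + (4025.00)(238.33) = 2359291.67 mm³
ΣAȲ = (14000.00)(35.00) + (4025.00)(23.33) = 583916.67 mm³
X̄ = 2359291.67 / 18025.00 = 130.89 mm
Ȳ = 583916.67 / 18025.00 = 32.39 mm

X̄ = 130.89 mm, Ȳ = 32.39 mm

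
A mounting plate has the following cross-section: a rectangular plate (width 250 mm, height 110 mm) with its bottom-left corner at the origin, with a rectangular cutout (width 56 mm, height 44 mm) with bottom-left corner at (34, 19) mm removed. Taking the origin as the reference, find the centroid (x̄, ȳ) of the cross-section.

plate: A = 250 × 110 = 27500.00, centroid at (125.00, 55.00).
hole: A = −(56 × 44) = -2464.00, centroid at (62.00, 41.00).
ΣA = 25036.00 mm²
ΣAx̄ = (27500.00)(125.00) + (-2464.00)(62.00) = 3284732.00 mm³
ΣAȳ = (27500.00)(55.00) + (-2464.00)(41.00) = 1411476.00 mm³
x̄ = 3284732.00 / 25036.00 = 131.20 mm
ȳ = 1411476.00 / 25036.00 = 56.38 mm

x̄ = 131.20 mm, ȳ = 56.38 mm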